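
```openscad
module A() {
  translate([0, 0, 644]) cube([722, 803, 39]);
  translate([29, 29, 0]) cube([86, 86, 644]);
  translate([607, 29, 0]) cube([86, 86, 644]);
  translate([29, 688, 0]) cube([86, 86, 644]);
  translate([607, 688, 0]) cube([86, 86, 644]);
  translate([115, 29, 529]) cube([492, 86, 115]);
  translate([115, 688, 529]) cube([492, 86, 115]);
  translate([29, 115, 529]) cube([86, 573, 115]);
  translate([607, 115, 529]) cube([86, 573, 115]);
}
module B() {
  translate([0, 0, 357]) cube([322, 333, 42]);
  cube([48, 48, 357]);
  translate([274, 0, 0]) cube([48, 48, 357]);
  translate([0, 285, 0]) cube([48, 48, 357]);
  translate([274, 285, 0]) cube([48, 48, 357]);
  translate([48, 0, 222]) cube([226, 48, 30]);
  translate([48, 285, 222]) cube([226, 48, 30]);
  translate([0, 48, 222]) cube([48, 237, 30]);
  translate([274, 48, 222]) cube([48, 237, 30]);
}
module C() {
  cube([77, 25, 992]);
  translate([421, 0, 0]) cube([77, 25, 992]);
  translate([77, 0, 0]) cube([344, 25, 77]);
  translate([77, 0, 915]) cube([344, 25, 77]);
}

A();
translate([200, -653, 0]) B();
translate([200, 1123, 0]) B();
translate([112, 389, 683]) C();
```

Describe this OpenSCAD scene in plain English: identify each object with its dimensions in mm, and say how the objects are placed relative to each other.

A is a table with a 722×803 mm rectangular top, 39 mm thick, top surface at z = 683 mm, supported by four 86×86 mm square legs, each inset 29 mm from the nearest pair of top edges, running from the floor. Four apron rails, 86 mm thick and 115 mm tall, run between adjacent legs with their top edges flush with the underside of the top and their outer faces flush with the legs' outer faces.

B is a simple wooden stool: a rectangular seat 322 mm (x) by 333 mm (y), 42 mm thick, top face at z = 399 mm, on four square legs, each 48×48 mm in cross-section. The legs rest on z = 0, each flush with a corner of the seat. Four stretchers, 48 mm wide and 30 mm tall, connect adjacent legs with their undersides at z = 222 mm, each running between the inner faces of the legs it joins and aligned with the legs' outer faces on the other axis.

C is a rectangular picture frame lying in the x–z plane (depth along y). The opening is 344 mm wide (x) by 838 mm tall (z), surrounded by a border 77 mm wide on all four sides. The frame is 25 mm deep and is made of two full-height vertical stiles with two horizontal rails fitted between them.

Two stools sit around the table at the −y, +y sides. The picture frame is on top of the table, centred.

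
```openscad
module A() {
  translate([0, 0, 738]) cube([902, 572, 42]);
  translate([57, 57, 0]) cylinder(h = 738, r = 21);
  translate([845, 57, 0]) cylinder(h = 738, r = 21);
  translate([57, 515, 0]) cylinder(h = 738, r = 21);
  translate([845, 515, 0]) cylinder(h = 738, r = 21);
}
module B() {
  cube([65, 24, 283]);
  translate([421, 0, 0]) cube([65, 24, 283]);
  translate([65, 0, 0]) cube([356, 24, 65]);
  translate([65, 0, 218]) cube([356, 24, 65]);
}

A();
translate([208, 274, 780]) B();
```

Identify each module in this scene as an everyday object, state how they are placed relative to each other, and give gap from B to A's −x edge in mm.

A is a table. B is a picture frame. The picture frame is on top of the table, centred. The gap from the picture frame to the table's −x edge is 208 mm.

The picture frame's min-x is at 208; the table's min-x is 0; gap = 208 mm.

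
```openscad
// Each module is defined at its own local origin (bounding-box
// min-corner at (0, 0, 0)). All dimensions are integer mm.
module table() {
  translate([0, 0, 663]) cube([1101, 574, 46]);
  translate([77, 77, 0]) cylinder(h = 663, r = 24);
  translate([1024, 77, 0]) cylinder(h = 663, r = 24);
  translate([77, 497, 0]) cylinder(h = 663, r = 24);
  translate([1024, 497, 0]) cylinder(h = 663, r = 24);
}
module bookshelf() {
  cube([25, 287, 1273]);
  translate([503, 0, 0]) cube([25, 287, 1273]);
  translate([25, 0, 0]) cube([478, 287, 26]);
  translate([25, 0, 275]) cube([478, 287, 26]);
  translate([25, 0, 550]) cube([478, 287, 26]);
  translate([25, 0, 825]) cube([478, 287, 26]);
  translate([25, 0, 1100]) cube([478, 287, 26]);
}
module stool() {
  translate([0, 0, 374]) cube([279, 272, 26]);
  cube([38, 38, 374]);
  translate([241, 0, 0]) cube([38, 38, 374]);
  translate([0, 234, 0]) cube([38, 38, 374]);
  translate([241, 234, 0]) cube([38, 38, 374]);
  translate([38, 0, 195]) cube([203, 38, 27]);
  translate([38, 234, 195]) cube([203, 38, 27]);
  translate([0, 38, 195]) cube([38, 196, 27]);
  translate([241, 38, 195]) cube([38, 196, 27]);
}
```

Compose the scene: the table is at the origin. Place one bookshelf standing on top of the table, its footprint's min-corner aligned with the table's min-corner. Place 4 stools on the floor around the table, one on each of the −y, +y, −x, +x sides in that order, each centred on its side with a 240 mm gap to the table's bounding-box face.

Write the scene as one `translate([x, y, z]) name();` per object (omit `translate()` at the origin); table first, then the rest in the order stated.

table();
translate([0, 0, 709]) bookshelf();
translate([411, -512, 0]) stool();
translate([411, 814, 0]) stool();
translate([-519, 151, 0]) stool();
translate([1341, 151, 0]) stool();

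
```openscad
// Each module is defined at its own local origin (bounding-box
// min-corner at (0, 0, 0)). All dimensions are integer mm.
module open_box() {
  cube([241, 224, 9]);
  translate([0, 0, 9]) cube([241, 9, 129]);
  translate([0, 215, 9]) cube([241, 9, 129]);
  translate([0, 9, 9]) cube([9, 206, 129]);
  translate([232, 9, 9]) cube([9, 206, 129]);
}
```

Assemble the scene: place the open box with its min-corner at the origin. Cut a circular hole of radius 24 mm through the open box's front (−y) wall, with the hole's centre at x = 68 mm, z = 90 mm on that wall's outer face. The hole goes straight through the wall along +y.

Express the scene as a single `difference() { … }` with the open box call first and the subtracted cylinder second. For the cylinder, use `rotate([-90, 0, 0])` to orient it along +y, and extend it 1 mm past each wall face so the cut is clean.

difference() {
  open_box();
  translate([68, -1, 90]) rotate([-90, 0, 0]) cylinder(h = 11, r = 24);
}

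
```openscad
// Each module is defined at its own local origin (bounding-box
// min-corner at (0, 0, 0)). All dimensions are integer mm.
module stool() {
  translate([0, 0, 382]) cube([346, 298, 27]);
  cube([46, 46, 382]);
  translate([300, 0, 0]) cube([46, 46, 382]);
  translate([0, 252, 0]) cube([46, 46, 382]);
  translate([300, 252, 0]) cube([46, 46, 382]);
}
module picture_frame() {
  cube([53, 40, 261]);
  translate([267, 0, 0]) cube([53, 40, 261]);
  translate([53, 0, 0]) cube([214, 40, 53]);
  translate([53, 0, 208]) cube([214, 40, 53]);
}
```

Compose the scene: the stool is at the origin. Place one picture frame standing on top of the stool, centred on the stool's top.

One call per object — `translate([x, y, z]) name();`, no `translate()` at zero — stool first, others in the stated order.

stool();
translate([13, 129, 409]) picture_frame();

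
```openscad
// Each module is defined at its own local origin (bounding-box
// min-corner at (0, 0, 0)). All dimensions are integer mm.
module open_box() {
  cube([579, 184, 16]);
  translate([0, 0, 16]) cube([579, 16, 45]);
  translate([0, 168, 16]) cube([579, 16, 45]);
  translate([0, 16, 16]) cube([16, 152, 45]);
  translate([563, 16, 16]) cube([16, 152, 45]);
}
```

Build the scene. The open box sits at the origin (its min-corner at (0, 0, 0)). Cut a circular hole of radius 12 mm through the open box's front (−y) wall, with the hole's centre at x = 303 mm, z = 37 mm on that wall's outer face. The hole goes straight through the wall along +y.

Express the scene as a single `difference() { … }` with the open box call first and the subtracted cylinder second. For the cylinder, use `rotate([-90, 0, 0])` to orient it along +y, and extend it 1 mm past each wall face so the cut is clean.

difference() {
  open_box();
  translate([303, -1, 37]) rotate([-90, 0, 0]) cylinder(h = 18, r = 12);
}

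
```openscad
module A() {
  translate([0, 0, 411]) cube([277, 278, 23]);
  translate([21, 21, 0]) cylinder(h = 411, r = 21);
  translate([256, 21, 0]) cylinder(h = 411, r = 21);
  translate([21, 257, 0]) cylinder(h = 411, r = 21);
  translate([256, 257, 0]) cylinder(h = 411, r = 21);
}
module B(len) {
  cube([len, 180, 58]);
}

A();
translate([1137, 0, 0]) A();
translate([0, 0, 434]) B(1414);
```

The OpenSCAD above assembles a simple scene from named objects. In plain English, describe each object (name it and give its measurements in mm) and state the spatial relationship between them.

A is a four-legged stool. The seat is a 277×278×23 mm slab whose top surface is at z = 434 mm; four round legs, each 42 mm in diameter, run from the floor (z = 0) to the underside of the seat, each leg's axis is inset half a diameter from the nearest pair of seat edges (so the leg's bounding box is flush with the corner).

B is a rectangular beam 1414 mm long (x), 180 mm deep (y), 58 mm thick (z).

The beam spans the tops of two stools placed 860 mm apart, resting at z = 434 mm.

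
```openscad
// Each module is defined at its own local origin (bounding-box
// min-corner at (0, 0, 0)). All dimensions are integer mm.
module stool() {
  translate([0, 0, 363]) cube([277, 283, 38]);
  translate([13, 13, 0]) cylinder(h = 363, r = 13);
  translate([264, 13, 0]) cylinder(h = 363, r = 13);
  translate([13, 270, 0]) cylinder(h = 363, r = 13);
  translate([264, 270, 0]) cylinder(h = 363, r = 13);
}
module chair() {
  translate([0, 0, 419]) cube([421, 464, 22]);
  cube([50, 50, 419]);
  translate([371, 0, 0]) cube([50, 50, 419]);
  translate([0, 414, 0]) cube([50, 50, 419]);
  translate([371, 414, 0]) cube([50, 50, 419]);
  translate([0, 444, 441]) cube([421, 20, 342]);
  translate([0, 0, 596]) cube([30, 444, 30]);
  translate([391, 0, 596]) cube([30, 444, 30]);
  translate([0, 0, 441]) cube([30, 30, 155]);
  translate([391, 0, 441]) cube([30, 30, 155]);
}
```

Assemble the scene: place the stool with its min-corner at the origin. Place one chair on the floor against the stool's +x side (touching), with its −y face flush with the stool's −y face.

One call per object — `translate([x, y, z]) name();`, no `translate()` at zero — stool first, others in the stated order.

stool();
translate([277, 0, 0]) chair();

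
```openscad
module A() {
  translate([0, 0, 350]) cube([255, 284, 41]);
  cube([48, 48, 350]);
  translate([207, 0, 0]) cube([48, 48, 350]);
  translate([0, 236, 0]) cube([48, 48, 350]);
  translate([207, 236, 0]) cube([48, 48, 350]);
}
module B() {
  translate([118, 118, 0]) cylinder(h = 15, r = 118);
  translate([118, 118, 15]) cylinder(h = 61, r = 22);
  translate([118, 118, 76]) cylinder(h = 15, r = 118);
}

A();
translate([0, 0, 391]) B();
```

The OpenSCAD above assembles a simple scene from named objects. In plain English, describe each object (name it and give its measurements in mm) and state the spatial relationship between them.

A is a simple wooden stool: a rectangular seat 255 mm (x) by 284 mm (y), 41 mm thick, top face at z = 391 mm, on four square legs, each 48×48 mm in cross-section. The legs rest on z = 0, each flush with a corner of the seat.

B is a spool: two coaxial disc flanges of radius 118 mm and thickness 15 mm, joined by a core cylinder of radius 22 mm and height 61 mm. The lower flange rests on z = 0 and the three cylinders share a vertical axis.

The spool is on top of the stool.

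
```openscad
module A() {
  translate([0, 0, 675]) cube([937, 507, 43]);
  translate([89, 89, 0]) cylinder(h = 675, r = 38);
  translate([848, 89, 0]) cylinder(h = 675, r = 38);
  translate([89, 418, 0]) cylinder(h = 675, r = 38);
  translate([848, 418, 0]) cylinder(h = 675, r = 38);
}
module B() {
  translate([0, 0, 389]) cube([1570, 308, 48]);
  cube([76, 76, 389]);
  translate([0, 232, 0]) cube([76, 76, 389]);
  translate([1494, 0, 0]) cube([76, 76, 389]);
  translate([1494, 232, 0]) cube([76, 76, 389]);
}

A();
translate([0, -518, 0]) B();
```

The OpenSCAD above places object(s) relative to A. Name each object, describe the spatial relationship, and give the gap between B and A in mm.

The bench's nearest face is 210 mm from the table's −y face.

A is a table. B is a bench. The bench is on the floor beside the table on its −y side. The gap between the bench and the table is 210 mm.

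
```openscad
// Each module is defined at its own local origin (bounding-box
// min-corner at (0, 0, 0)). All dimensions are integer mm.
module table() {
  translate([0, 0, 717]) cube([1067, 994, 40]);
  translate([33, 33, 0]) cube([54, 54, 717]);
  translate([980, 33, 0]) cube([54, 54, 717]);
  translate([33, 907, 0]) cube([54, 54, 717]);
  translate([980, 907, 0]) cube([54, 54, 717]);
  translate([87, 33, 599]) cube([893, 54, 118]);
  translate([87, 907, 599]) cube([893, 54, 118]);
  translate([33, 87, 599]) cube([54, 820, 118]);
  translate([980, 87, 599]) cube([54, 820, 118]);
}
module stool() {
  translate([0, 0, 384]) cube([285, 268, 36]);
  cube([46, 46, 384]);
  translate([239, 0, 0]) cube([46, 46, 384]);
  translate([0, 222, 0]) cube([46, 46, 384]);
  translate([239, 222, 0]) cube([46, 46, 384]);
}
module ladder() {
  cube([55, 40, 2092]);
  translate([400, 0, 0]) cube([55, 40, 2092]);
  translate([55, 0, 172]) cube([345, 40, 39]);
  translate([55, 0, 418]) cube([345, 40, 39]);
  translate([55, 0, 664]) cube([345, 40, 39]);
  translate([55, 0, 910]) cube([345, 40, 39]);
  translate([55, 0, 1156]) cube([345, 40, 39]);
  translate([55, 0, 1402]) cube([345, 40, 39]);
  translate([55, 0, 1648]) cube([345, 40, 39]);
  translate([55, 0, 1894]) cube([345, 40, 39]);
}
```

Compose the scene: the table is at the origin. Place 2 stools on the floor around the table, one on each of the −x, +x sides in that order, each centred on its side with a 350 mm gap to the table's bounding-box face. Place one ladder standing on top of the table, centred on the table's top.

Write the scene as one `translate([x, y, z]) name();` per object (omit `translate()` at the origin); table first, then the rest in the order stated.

table();
translate([-635, 363, 0]) stool();
translate([1417, 363, 0]) stool();
translate([306, 477, 757]) ladder();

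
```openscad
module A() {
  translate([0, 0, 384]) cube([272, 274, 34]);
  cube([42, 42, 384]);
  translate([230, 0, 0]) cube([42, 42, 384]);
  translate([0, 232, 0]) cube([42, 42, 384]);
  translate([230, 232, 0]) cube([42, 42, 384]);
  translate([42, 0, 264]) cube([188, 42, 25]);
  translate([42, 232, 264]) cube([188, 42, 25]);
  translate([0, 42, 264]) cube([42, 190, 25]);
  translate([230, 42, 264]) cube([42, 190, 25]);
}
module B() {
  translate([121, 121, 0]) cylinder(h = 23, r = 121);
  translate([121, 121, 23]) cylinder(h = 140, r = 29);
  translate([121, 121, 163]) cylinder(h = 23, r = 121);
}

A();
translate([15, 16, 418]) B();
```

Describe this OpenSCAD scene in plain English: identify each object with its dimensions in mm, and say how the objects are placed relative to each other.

A is a four-legged stool. The seat is 272×274 mm, 34 mm thick, top at z = 418 mm. It stands on four square legs, each 42×42 mm in cross-section, from z = 0 to the seat underside, each flush with a corner of the seat. Four stretchers, 42 mm wide and 25 mm tall, connect adjacent legs with their undersides at z = 264 mm, each running between the inner faces of the legs it joins and aligned with the legs' outer faces on the other axis.

B is a spool: two coaxial disc flanges of radius 121 mm and thickness 23 mm, joined by a core cylinder of radius 29 mm and height 140 mm. The lower flange rests on z = 0 and the three cylinders share a vertical axis.

The spool is on top of the stool, centred.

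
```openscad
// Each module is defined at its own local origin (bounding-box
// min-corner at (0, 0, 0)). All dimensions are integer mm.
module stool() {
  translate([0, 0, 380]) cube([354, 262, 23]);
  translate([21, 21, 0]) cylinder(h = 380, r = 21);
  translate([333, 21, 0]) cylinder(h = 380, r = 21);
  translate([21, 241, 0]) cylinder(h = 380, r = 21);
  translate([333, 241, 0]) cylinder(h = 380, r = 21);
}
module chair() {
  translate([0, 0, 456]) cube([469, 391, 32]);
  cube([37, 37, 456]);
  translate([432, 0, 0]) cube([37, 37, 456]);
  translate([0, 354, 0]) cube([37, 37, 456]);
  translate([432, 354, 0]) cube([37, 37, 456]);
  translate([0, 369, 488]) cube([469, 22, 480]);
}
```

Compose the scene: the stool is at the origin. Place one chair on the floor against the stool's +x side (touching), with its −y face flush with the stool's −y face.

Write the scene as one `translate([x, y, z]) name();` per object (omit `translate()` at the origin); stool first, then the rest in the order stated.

stool();
translate([354, 0, 0]) chair();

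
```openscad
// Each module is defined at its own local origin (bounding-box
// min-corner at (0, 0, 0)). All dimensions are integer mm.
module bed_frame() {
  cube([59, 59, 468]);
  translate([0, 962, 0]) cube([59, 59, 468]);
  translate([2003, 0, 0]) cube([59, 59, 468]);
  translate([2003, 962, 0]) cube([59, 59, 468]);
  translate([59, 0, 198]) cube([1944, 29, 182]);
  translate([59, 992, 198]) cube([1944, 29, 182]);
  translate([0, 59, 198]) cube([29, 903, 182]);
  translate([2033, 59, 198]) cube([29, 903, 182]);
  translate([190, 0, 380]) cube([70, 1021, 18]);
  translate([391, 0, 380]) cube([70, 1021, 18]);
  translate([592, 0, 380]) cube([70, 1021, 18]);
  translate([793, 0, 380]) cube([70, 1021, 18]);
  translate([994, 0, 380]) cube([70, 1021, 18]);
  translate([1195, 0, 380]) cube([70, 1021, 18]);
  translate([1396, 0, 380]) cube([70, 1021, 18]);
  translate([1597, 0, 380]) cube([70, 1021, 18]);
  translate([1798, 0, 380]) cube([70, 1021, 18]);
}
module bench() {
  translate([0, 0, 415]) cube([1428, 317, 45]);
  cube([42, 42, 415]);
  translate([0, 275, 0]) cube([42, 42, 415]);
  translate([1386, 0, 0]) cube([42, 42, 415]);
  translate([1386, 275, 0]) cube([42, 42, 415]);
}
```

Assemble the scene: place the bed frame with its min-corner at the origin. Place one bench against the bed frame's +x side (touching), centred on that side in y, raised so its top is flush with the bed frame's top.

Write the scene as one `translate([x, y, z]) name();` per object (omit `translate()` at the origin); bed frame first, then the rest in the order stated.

bed_frame();
translate([2062, 352, 8]) bench();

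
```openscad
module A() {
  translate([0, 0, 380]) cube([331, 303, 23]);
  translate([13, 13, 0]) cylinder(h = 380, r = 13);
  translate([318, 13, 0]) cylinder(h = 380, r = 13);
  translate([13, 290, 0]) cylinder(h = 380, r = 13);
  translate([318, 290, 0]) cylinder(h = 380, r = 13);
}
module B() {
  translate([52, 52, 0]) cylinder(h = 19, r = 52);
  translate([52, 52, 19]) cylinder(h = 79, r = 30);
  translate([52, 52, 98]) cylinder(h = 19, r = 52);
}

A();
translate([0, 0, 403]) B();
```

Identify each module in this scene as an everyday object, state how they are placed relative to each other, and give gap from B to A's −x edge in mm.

The spool's min-x is at 0; the stool's min-x is 0; gap = 0 mm.

A is a stool. B is a spool. The spool is on top of the stool. The gap from the spool to the stool's −x edge is 0 mm.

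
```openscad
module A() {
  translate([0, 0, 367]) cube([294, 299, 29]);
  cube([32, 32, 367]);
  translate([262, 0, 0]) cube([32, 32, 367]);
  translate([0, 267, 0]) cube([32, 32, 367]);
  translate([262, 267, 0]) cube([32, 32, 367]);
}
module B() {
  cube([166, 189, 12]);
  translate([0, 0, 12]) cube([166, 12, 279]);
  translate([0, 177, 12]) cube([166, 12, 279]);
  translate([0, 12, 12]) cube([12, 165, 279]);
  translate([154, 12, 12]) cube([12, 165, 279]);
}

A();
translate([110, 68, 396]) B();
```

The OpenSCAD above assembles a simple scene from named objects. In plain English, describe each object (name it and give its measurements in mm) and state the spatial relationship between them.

A is a simple wooden stool: a rectangular seat 294 mm (x) by 299 mm (y), 29 mm thick, top face at z = 396 mm, on four square legs, each 32×32 mm in cross-section. The legs rest on z = 0, each flush with a corner of the seat.

B is an open storage box with external size 166×189×291 mm and wall thickness 12 mm (the base is also 12 mm thick). The base covers the whole footprint; the four walls stand on the base, with the y-facing walls full-width and the x-facing walls fitting between their inner faces.

The open box is on top of the stool.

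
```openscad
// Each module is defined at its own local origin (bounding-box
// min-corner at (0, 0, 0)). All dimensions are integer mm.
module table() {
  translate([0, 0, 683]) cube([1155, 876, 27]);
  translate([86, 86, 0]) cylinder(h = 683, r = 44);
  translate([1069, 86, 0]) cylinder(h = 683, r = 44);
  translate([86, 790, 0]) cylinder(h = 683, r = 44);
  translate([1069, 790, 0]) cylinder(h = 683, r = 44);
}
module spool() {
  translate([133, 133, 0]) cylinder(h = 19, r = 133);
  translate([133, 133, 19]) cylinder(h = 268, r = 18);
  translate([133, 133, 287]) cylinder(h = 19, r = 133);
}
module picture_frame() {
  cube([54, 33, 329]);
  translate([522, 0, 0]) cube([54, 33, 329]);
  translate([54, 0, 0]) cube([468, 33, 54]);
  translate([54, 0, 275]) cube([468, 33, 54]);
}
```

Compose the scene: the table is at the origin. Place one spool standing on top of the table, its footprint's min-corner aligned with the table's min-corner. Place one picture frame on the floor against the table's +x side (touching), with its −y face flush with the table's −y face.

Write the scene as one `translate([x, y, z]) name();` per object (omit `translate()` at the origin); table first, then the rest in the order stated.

table();
translate([0, 0, 710]) spool();
translate([1155, 0, 0]) picture_frame();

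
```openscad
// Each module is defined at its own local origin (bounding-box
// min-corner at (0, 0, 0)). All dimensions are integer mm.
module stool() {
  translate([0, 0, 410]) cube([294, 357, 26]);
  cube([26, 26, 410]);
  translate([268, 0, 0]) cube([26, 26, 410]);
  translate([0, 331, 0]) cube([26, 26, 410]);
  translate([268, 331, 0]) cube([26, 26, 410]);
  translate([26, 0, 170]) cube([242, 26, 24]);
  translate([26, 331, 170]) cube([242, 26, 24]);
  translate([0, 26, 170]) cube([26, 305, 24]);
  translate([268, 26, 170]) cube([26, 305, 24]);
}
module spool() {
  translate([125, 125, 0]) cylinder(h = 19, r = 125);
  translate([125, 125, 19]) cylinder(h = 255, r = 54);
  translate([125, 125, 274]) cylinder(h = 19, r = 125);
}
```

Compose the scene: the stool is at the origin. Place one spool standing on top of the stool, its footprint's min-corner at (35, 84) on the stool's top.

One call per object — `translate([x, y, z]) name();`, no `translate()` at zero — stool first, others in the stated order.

stool();
translate([35, 84, 436]) spool();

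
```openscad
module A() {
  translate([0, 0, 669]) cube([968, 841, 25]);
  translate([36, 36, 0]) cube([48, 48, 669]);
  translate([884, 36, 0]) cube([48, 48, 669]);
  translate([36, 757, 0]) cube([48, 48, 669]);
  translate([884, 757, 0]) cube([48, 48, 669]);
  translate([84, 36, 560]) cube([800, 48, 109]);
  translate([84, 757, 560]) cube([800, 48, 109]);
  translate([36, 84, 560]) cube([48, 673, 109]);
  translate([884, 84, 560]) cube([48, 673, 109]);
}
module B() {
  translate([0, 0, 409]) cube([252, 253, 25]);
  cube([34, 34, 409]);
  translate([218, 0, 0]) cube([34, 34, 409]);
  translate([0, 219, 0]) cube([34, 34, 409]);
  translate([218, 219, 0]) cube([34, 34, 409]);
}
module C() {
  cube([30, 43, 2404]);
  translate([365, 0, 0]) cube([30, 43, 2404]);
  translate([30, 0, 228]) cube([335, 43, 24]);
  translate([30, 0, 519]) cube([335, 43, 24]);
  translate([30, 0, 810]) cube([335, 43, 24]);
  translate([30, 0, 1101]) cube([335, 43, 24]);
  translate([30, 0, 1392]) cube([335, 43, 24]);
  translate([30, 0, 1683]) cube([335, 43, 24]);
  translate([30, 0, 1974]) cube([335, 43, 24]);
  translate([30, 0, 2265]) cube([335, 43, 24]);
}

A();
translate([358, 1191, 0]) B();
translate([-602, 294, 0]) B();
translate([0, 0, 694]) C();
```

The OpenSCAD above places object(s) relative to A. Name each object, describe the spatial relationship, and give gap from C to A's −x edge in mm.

The ladder's min-x is at 0; the table's min-x is 0; gap = 0 mm.

A is a table. B is a stool. C is a ladder. Two stools sit around the table at the +y, −x sides. The ladder is on top of the table. The gap from the ladder to the table's −x edge is 0 mm.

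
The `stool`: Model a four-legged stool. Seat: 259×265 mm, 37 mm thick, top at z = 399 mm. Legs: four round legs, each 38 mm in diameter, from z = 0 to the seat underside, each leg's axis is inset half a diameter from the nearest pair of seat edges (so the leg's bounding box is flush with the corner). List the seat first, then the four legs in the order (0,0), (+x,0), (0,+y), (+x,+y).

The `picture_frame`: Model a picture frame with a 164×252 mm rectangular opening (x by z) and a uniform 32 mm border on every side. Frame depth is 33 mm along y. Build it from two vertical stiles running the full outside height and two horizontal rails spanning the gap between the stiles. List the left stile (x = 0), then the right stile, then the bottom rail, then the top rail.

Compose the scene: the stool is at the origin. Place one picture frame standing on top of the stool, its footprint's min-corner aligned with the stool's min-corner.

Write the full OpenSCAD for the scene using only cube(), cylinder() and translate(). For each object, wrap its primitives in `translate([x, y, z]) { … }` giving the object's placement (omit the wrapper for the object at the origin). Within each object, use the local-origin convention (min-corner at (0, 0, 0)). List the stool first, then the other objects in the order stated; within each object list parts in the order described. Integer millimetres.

translate([0, 0, 362]) cube([259, 265, 37]);
translate([19, 19, 0]) cylinder(h = 362, r = 19);
translate([240, 19, 0]) cylinder(h = 362, r = 19);
translate([19, 246, 0]) cylinder(h = 362, r = 19);
translate([240, 246, 0]) cylinder(h = 362, r = 19);
translate([0, 0, 399]) {
  cube([32, 33, 316]);
  translate([196, 0, 0]) cube([32, 33, 316]);
  translate([32, 0, 0]) cube([164, 33, 32]);
  translate([32, 0, 284]) cube([164, 33, 32]);
}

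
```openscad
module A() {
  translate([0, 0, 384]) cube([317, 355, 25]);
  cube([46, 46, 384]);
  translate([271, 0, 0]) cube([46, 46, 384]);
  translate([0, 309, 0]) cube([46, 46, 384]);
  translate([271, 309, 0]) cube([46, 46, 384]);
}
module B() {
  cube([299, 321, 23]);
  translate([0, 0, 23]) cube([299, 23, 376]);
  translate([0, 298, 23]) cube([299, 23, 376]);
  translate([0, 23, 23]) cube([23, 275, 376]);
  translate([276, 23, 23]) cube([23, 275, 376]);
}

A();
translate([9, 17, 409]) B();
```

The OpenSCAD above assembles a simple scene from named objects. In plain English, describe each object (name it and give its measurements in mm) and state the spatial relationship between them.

A is a four-legged stool. The seat is a 317×355×25 mm slab whose top surface is at z = 409 mm; four square legs, each 46×46 mm in cross-section, run from the floor (z = 0) to the underside of the seat, each flush with a corner of the seat.

B is an open storage box with external size 299×321×399 mm and wall thickness 23 mm (the base is also 23 mm thick). The base covers the whole footprint; the four walls stand on the base, with the y-facing walls full-width and the x-facing walls fitting between their inner faces.

The open box is on top of the stool, centred.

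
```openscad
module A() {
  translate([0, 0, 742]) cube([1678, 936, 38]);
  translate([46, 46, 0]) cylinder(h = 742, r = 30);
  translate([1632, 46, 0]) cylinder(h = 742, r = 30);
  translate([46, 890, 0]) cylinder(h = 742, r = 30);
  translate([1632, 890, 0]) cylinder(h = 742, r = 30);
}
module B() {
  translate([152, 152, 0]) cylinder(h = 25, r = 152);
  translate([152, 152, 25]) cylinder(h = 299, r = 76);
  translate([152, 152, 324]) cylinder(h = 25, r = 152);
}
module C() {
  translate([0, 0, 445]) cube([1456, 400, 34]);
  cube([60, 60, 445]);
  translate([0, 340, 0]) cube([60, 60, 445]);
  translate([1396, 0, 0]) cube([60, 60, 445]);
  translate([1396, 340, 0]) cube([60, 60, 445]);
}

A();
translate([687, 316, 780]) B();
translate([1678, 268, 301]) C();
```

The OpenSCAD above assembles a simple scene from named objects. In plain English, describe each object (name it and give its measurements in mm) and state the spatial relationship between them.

A is a rectangular dining table. The top is 1678×936×38 mm with its upper surface at z = 780 mm. It stands on four round legs of 60 mm diameter, each leg's bounding box inset 16 mm from the nearest pair of top edges, running from the floor to the underside of the top.

B is a spool: two coaxial disc flanges of radius 152 mm and thickness 25 mm, joined by a core cylinder of radius 76 mm and height 299 mm. The lower flange rests on z = 0 and the three cylinders share a vertical axis.

C is a bench: a 1456×400 mm seat slab, 34 mm thick, top at z = 479 mm, on four 60×60 mm square legs flush with the seat corners and standing on z = 0.

The spool is on top of the table, centred. The bench is beside the table with their tops flush at z = 780.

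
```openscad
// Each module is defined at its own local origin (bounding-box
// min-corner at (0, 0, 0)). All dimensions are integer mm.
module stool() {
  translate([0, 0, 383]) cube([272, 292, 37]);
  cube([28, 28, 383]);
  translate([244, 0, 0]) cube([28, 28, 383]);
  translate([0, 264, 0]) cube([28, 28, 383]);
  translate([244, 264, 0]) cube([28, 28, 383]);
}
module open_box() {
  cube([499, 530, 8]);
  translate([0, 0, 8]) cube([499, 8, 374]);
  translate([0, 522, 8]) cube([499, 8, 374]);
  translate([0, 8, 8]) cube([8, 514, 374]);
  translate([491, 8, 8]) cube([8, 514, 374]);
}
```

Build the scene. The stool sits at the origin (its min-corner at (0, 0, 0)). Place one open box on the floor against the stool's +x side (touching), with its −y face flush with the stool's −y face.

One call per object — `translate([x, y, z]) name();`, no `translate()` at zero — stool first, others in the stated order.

stool();
translate([272, 0, 0]) open_box();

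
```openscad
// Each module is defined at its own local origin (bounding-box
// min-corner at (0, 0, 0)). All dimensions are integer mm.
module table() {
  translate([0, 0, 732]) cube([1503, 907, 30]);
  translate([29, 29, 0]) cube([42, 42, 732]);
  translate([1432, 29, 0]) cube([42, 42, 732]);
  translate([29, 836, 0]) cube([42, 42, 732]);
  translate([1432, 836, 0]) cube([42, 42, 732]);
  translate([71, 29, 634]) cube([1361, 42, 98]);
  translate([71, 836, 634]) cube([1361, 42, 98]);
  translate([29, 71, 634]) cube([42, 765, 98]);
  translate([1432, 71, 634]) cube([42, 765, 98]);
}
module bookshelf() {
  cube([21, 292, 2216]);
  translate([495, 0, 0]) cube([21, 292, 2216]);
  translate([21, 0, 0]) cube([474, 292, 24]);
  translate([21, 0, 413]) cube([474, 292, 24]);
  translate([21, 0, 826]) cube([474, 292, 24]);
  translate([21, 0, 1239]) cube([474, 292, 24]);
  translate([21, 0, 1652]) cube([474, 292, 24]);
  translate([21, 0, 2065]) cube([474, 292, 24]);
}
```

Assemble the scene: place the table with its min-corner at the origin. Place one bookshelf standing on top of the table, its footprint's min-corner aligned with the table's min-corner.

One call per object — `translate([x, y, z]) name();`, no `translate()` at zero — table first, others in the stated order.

table();
translate([0, 0, 762]) bookshelf();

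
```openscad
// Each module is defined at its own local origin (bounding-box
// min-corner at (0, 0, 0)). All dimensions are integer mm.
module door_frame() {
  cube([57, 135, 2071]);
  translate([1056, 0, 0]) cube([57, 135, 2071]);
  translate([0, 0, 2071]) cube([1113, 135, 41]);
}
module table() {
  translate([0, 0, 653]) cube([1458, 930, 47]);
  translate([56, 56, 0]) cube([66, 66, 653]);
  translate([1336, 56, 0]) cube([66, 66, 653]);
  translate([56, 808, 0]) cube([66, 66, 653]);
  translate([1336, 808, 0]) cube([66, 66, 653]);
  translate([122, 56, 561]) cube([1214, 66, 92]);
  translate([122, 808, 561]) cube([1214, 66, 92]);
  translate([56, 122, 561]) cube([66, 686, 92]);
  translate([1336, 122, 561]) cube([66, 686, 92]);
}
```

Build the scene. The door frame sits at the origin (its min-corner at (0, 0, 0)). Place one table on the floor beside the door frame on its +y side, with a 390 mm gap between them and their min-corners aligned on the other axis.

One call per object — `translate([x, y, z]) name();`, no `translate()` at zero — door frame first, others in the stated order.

door_frame();
translate([0, 525, 0]) table();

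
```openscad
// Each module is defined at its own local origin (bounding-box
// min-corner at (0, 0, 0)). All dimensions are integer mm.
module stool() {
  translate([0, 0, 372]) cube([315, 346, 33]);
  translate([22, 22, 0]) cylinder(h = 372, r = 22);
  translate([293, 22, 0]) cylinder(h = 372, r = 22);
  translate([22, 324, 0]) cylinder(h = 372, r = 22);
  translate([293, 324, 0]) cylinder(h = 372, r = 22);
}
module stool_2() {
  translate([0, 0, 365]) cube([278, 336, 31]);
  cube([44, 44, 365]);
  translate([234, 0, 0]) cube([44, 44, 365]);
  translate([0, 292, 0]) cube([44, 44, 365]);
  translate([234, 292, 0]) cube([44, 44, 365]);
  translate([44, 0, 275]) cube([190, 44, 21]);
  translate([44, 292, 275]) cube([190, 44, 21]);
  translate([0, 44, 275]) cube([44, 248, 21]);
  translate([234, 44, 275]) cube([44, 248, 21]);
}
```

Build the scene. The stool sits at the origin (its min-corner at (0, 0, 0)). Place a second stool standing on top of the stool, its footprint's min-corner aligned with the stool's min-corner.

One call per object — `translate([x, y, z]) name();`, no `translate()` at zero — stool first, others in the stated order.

stool();
translate([0, 0, 405]) stool_2();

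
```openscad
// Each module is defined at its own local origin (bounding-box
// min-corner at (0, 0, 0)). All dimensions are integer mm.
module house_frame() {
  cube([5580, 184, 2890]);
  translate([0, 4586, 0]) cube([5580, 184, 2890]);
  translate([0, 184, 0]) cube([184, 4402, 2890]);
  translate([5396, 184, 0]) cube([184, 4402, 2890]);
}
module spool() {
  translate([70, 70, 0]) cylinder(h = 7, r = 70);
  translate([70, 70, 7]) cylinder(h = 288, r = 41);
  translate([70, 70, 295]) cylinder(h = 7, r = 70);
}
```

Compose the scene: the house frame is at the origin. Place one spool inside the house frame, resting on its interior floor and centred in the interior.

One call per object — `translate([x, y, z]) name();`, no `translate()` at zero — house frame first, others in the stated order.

house_frame();
translate([2720, 2315, 0]) spool();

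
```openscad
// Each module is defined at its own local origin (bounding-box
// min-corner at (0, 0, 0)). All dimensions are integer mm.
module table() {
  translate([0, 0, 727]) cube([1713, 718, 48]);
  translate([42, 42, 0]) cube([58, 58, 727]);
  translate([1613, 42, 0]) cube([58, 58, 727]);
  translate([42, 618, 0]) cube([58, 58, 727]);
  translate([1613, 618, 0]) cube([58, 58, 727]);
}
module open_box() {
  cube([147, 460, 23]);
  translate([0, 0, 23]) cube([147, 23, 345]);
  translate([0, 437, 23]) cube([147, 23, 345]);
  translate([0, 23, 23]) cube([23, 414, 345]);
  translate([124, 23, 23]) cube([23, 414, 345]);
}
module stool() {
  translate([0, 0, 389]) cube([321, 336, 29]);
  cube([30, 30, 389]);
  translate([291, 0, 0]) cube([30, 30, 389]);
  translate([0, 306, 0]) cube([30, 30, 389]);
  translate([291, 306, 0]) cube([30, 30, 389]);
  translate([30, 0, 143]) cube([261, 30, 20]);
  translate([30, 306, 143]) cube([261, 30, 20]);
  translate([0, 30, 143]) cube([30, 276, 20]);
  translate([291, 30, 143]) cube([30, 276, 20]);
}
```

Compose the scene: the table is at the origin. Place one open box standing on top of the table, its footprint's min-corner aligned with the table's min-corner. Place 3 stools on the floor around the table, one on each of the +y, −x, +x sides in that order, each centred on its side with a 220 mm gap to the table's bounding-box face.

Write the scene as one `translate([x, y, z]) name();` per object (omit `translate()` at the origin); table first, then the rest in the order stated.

table();
translate([0, 0, 775]) open_box();
translate([696, 938, 0]) stool();
translate([-541, 191, 0]) stool();
translate([1933, 191, 0]) stool();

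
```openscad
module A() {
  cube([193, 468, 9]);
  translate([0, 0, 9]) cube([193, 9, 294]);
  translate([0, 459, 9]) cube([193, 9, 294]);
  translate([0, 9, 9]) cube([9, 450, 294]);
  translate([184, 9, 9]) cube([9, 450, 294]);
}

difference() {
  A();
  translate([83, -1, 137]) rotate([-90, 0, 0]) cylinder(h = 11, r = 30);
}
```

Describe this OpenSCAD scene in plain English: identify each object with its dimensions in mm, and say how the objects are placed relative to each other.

A is an open-topped rectangular box: outside dimensions 193×468×303 mm, with a uniform wall and base thickness of 9 mm. The base is a full 193×468 slab on the floor; four walls sit on top of the base. The front and back walls (the −y and +y sides) span the full width; the two side walls fit between them.

The open box has a circular hole of radius 30 mm through its front wall, centred at (x = 83, z = 137).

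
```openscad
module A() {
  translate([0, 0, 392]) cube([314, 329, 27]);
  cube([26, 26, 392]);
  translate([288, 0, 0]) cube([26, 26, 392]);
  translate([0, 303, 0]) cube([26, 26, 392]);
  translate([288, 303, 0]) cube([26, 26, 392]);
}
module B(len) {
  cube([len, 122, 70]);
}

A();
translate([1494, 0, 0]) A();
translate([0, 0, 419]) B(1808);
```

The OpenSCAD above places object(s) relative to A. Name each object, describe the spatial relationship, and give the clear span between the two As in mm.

A is a stool. B is a beam. A beam spans the tops of two stools. The clear span between the two stools is 1180 mm.

Second stool starts at x = 1494; first ends at x = 314; clear span = 1494 − 314 = 1180 mm.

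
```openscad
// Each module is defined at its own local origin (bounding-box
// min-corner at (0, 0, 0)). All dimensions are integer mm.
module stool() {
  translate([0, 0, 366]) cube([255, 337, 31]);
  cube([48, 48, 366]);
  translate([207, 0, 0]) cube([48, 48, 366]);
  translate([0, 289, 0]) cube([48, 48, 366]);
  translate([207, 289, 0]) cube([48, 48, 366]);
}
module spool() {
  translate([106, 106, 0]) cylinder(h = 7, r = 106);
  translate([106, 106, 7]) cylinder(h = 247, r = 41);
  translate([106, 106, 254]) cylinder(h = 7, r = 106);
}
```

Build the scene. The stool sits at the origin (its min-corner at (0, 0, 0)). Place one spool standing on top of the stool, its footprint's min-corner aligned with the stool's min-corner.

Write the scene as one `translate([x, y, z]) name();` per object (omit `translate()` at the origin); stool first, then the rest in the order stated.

stool();
translate([0, 0, 397]) spool();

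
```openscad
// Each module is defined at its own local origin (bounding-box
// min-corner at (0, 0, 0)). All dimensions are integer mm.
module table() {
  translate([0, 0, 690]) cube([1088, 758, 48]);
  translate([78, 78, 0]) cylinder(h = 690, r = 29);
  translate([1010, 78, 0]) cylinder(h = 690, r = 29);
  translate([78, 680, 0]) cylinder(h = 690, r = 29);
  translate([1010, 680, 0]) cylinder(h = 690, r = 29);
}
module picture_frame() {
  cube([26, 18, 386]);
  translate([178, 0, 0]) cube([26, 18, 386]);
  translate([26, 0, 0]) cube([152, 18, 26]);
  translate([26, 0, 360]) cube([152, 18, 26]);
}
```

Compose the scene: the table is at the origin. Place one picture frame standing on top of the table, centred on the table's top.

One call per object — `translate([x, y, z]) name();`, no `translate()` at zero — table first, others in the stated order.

table();
translate([442, 370, 738]) picture_frame();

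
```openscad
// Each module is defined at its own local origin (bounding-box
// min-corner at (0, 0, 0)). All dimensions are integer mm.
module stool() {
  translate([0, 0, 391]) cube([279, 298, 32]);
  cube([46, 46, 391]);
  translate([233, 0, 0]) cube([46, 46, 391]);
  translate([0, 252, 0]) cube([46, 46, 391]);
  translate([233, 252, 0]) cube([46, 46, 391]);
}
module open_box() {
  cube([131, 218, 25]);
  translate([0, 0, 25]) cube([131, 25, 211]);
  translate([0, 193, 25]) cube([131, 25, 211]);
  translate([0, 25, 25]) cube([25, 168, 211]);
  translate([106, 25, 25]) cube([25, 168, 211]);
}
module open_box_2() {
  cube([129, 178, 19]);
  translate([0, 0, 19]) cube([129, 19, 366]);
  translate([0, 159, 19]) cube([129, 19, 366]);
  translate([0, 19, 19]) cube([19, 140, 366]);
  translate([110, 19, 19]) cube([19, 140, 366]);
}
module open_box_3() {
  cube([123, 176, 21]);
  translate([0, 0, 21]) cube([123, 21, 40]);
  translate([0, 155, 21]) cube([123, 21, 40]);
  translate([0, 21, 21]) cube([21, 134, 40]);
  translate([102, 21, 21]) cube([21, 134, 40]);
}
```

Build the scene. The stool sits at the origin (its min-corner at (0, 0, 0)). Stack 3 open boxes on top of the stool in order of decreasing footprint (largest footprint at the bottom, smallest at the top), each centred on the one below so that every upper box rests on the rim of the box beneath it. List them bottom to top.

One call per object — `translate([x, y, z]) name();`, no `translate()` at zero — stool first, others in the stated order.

stool();
translate([74, 40, 423]) open_box();
translate([75, 60, 659]) open_box_2();
translate([78, 61, 1044]) open_box_3();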